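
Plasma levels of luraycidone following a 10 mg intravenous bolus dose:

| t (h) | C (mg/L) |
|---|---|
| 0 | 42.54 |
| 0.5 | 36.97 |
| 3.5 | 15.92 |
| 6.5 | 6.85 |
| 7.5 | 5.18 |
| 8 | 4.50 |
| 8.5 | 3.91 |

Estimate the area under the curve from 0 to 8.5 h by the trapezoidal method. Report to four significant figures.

AUC = 143.9 mg/L·h

Trapezoidal AUC_0→8.5:
  [0→0.5]: (42.54+36.97)/2 × 0.5 = 19.8775
  [0.5→3.5]: (36.97+15.92)/2 × 3 = 79.335
  [3.5→6.5]: (15.92+6.85)/2 × 3 = 34.155
  [6.5→7.5]: (6.85+5.18)/2 × 1 = 6.015
  [7.5→8]: (5.18+4.50)/2 × 0.5 = 2.42
  [8→8.5]: (4.50+3.91)/2 × 0.5 = 2.1025
  Sum = 143.905 mg/L·h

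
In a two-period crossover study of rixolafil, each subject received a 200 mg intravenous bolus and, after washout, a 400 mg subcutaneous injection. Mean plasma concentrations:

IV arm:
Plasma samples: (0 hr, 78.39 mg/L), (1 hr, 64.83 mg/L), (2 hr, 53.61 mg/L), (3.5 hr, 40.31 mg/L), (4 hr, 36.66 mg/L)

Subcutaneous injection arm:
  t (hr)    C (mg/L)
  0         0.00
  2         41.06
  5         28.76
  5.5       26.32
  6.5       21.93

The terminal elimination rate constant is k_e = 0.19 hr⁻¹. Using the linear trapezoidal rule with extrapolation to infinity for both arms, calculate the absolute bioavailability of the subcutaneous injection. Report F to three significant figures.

Trapezoidal AUC_0→4 (IV):
  [0→1]: (78.39+64.83)/2 × 1 = 71.61
  [1→2]: (64.83+53.61)/2 × 1 = 59.22
  [2→3.5]: (53.61+40.31)/2 × 1.5 = 70.44
  [3.5→4]: (40.31+36.66)/2 × 0.5 = 19.2425
  Sum = 220.5125 mg/L·hr
IV tail: 36.66/0.19 = 192.947; AUC_iv,0→∞ = 220.5125 + 192.947 = 413.4595 mg/L·hr
Trapezoidal AUC_0→6.5 (subcutaneous injection):
  [0→2]: (0.00+41.06)/2 × 2 = 41.06
  [2→5]: (41.06+28.76)/2 × 3 = 104.73
  [5→5.5]: (28.76+26.32)/2 × 0.5 = 13.77
  [5.5→6.5]: (26.32+21.93)/2 × 1 = 24.125
  Sum = 183.685 mg/L·hr
subcutaneous injection tail: 21.93/0.19 = 115.421; AUC_ev,0→∞ = 183.685 + 115.421 = 299.106 mg/L·hr
F = (AUC_ev/D_ev)/(AUC_iv/D_iv) = (299.106/400)/(413.4595/200) = 0.747765/2.0672975 = 0.3617

F = 0.362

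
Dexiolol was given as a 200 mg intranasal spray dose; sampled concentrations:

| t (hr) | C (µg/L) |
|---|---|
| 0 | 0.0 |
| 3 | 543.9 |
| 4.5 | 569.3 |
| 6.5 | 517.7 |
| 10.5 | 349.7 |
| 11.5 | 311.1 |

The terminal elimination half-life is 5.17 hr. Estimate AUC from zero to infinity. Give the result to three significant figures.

AUC = 7120 µg/L·hr

Trapezoidal AUC_0→11.5:
  [0→3]: (0.0+543.9)/2 × 3 = 815.85
  [3→4.5]: (543.9+569.3)/2 × 1.5 = 834.9
  [4.5→6.5]: (569.3+517.7)/2 × 2 = 1087.0
  [6.5→10.5]: (517.7+349.7)/2 × 4 = 1734.8
  [10.5→11.5]: (349.7+311.1)/2 × 1 = 330.4
  Sum = 4802.95 µg/L·hr
k_e = ln2 / t½ = 0.693147 / 5.17 = 0.1341 hr^-1
Extrapolated tail: C_last / k_e = 311.1 / 0.1341 = 2319.911
AUC_0→∞ = 4802.95 + 2319.911 = 7122.861 µg/L·hr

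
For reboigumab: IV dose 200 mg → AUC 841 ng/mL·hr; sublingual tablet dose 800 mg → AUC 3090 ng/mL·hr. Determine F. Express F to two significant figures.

F = (AUC_ev / D_ev) / (AUC_iv / D_iv)
  = (3090/800) / (841/200)
  = 3.8625 / 4.205 = 0.9185

F = 0.92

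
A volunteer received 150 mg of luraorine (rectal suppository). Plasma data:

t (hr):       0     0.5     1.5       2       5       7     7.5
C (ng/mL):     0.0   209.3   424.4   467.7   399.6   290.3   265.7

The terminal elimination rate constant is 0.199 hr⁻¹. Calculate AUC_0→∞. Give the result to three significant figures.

AUC = 4060 ng/mL·hr

Trapezoidal AUC_0→7.5:
  [0→0.5]: (0.0+209.3)/2 × 0.5 = 52.325
  [0.5→1.5]: (209.3+424.4)/2 × 1 = 316.85
  [1.5→2]: (424.4+467.7)/2 × 0.5 = 223.025
  [2→5]: (467.7+399.6)/2 × 3 = 1300.95
  [5→7]: (399.6+290.3)/2 × 2 = 689.9
  [7→7.5]: (290.3+265.7)/2 × 0.5 = 139.0
  Sum = 2722.05 ng/mL·hr
Extrapolated tail: C_last / k_e = 265.7 / 0.199 = 1335.176
AUC_0→∞ = 2722.05 + 1335.176 = 4057.226 ng/mL·hr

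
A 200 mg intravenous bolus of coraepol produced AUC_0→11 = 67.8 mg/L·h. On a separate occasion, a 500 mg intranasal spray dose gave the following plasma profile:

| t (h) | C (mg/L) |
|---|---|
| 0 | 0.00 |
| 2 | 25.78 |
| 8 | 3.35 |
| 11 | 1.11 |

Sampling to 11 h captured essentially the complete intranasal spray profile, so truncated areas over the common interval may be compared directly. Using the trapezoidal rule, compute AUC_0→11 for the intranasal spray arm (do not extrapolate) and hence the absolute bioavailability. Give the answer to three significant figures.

Trapezoidal AUC_0→11 (intranasal spray):
  [0→2]: (0.00+25.78)/2 × 2 = 25.78
  [2→8]: (25.78+3.35)/2 × 6 = 87.39
  [8→11]: (3.35+1.11)/2 × 3 = 6.69
  Sum = 119.86 mg/L·h
F = (AUC_ev/D_ev)/(AUC_iv/D_iv) = (119.86/500)/(67.8/200) = 0.23972/0.339 = 0.7071

F = 0.707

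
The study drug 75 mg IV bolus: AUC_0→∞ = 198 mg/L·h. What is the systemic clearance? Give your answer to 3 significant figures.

CL = Dose_iv / AUC_0→∞
   = 75 / 198 = 0.378788 L/h

CL = 0.379 L/h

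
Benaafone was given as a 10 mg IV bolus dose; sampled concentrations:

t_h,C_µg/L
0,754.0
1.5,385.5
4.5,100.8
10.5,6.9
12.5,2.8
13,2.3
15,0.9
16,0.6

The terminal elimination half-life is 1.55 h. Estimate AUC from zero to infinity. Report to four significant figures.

Trapezoidal AUC_0→16:
  [0→1.5]: (754.0+385.5)/2 × 1.5 = 854.625
  [1.5→4.5]: (385.5+100.8)/2 × 3 = 729.45
  [4.5→10.5]: (100.8+6.9)/2 × 6 = 323.1
  [10.5→12.5]: (6.9+2.8)/2 × 2 = 9.7
  [12.5→13]: (2.8+2.3)/2 × 0.5 = 1.275
  [13→15]: (2.3+0.9)/2 × 2 = 3.2
  [15→16]: (0.9+0.6)/2 × 1 = 0.75
  Sum = 1922.1 µg/L·h
k_e = ln2 / t½ = 0.693147 / 1.55 = 0.4472 h^-1
Extrapolated tail: C_last / k_e = 0.6 / 0.4472 = 1.342
AUC_0→∞ = 1922.1 + 1.342 = 1923.442 µg/L·h

AUC = 1923 µg/L·h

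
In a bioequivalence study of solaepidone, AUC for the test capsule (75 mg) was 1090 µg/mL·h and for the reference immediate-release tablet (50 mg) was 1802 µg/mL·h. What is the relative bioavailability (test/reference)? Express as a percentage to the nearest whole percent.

F_rel = (AUC_test/D_test) / (AUC_ref/D_ref)
      = (1090/75) / (1802/50)
      = 14.5333 / 36.04 = 0.4033 = 40.33%

F_rel = 40%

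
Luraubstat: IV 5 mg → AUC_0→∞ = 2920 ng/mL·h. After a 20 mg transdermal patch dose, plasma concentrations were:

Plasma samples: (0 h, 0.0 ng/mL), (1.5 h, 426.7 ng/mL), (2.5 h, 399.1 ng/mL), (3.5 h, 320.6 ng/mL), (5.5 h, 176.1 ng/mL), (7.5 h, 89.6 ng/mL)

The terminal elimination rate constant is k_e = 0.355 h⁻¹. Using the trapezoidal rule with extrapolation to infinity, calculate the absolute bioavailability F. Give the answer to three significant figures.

F = 0.180

Trapezoidal AUC_0→7.5 (transdermal patch):
  [0→1.5]: (0.0+426.7)/2 × 1.5 = 320.025
  [1.5→2.5]: (426.7+399.1)/2 × 1 = 412.9
  [2.5→3.5]: (399.1+320.6)/2 × 1 = 359.85
  [3.5→5.5]: (320.6+176.1)/2 × 2 = 496.7
  [5.5→7.5]: (176.1+89.6)/2 × 2 = 265.7
  Sum = 1855.175 ng/mL·h
Tail: C_last/k_e = 89.6/0.355 = 252.394
AUC_0→∞ (transdermal patch) = 1855.175 + 252.394 = 2107.569 ng/mL·h
F = (AUC_ev/D_ev)/(AUC_iv/D_iv) = (2107.569/20)/(2920/5) = 105.37845/584 = 0.1804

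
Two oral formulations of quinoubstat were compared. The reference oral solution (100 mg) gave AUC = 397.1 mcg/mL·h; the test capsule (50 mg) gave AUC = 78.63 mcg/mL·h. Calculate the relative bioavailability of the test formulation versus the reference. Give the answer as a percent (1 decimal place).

F_rel = 39.6%

F_rel = (AUC_test/D_test) / (AUC_ref/D_ref)
      = (78.63/50) / (397.1/100)
      = 1.5726 / 3.971 = 0.3960 = 39.60%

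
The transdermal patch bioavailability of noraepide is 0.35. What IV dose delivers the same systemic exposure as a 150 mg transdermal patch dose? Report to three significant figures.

Systemic exposure from an extravascular dose = F × D_ev, so the equivalent IV dose is F × D_ev.
D_iv = F × D_ev = 0.35 × 150 = 52.5 mg

D_iv = 52.5 mg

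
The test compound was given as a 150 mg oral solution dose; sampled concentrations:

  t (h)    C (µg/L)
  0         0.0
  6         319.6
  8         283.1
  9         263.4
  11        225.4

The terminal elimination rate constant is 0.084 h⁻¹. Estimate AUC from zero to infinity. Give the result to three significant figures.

AUC = 5010 µg/L·h

Trapezoidal AUC_0→11:
  [0→6]: (0.0+319.6)/2 × 6 = 958.8
  [6→8]: (319.6+283.1)/2 × 2 = 602.7
  [8→9]: (283.1+263.4)/2 × 1 = 273.25
  [9→11]: (263.4+225.4)/2 × 2 = 488.8
  Sum = 2323.55 µg/L·h
Extrapolated tail: C_last / k_e = 225.4 / 0.084 = 2683.333
AUC_0→∞ = 2323.55 + 2683.333 = 5006.883 µg/L·h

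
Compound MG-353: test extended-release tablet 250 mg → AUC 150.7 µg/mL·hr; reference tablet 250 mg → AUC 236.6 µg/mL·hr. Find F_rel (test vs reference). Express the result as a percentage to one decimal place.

F_rel = (AUC_test/D_test) / (AUC_ref/D_ref)
      = (150.7/250) / (236.6/250)
      = 0.6028 / 0.9464 = 0.6369 = 63.69%

F_rel = 63.7%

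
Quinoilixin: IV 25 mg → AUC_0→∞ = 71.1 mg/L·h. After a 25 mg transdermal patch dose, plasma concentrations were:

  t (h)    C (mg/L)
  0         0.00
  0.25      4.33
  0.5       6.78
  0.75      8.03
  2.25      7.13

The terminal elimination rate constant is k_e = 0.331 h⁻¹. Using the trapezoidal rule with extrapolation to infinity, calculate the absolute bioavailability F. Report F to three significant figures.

Trapezoidal AUC_0→2.25 (transdermal patch):
  [0→0.25]: (0.00+4.33)/2 × 0.25 = 0.54125
  [0.25→0.5]: (4.33+6.78)/2 × 0.25 = 1.38875
  [0.5→0.75]: (6.78+8.03)/2 × 0.25 = 1.85125
  [0.75→2.25]: (8.03+7.13)/2 × 1.5 = 11.37
  Sum = 15.15125 mg/L·h
Tail: C_last/k_e = 7.13/0.331 = 21.541
AUC_0→∞ (transdermal patch) = 15.15125 + 21.541 = 36.69225 mg/L·h
F = (AUC_ev/D_ev)/(AUC_iv/D_iv) = (36.69225/25)/(71.1/25) = 1.46769/2.844 = 0.5161

F = 0.516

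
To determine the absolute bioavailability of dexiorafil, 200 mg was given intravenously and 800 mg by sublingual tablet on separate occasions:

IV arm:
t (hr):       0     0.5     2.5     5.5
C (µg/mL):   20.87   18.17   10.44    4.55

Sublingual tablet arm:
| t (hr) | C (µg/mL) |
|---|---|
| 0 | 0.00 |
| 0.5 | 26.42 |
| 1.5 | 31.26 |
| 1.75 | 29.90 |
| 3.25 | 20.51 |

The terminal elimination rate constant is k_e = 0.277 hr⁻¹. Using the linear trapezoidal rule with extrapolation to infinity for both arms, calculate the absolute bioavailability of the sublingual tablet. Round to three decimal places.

Trapezoidal AUC_0→5.5 (IV):
  [0→0.5]: (20.87+18.17)/2 × 0.5 = 9.76
  [0.5→2.5]: (18.17+10.44)/2 × 2 = 28.61
  [2.5→5.5]: (10.44+4.55)/2 × 3 = 22.485
  Sum = 60.855 µg/mL·hr
IV tail: 4.55/0.277 = 16.426; AUC_iv,0→∞ = 60.855 + 16.426 = 77.281 µg/mL·hr
Trapezoidal AUC_0→3.25 (sublingual tablet):
  [0→0.5]: (0.00+26.42)/2 × 0.5 = 6.605
  [0.5→1.5]: (26.42+31.26)/2 × 1 = 28.84
  [1.5→1.75]: (31.26+29.90)/2 × 0.25 = 7.645
  [1.75→3.25]: (29.90+20.51)/2 × 1.5 = 37.8075
  Sum = 80.8975 µg/mL·hr
sublingual tablet tail: 20.51/0.277 = 74.043; AUC_ev,0→∞ = 80.8975 + 74.043 = 154.9405 µg/mL·hr
F = (AUC_ev/D_ev)/(AUC_iv/D_iv) = (154.9405/800)/(77.281/200) = 0.193676/0.386405 = 0.5012

F = 0.501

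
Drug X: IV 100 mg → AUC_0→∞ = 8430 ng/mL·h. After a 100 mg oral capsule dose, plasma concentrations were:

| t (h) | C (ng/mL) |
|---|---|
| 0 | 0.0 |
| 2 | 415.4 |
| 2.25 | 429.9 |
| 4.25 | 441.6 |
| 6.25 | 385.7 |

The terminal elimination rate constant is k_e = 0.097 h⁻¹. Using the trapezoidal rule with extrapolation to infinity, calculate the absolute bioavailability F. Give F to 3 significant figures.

Trapezoidal AUC_0→6.25 (oral capsule):
  [0→2]: (0.0+415.4)/2 × 2 = 415.4
  [2→2.25]: (415.4+429.9)/2 × 0.25 = 105.6625
  [2.25→4.25]: (429.9+441.6)/2 × 2 = 871.5
  [4.25→6.25]: (441.6+385.7)/2 × 2 = 827.3
  Sum = 2219.8625 ng/mL·h
Tail: C_last/k_e = 385.7/0.097 = 3976.289
AUC_0→∞ (oral capsule) = 2219.8625 + 3976.289 = 6196.1515 ng/mL·h
F = (AUC_ev/D_ev)/(AUC_iv/D_iv) = (6196.1515/100)/(8430/100) = 61.961515/84.3 = 0.7350

F = 0.735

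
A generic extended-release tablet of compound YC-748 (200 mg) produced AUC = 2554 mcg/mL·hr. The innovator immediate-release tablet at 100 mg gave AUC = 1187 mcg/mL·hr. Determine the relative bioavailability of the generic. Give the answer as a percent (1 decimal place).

F_rel = (AUC_test/D_test) / (AUC_ref/D_ref)
      = (2554/200) / (1187/100)
      = 12.77 / 11.87 = 1.0758 = 107.58%

F_rel = 107.6%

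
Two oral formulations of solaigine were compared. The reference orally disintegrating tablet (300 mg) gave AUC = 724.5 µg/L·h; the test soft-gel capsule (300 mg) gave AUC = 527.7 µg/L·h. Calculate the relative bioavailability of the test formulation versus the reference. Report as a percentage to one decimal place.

F_rel = (AUC_test/D_test) / (AUC_ref/D_ref)
      = (527.7/300) / (724.5/300)
      = 1.759 / 2.415 = 0.7284 = 72.84%

F_rel = 72.8%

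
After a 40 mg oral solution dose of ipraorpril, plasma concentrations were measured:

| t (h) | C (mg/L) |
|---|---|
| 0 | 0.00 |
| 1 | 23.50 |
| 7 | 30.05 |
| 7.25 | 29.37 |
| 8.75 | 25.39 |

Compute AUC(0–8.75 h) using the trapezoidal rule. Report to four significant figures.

AUC = 220.9 mg/L·h

Trapezoidal AUC_0→8.75:
  [0→1]: (0.00+23.50)/2 × 1 = 11.75
  [1→7]: (23.50+30.05)/2 × 6 = 160.65
  [7→7.25]: (30.05+29.37)/2 × 0.25 = 7.4275
  [7.25→8.75]: (29.37+25.39)/2 × 1.5 = 41.07
  Sum = 220.8975 mg/L·h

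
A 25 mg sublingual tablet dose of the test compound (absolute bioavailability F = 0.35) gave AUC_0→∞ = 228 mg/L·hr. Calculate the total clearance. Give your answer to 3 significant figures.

CL = 0.0384 L/hr

CL = F × Dose / AUC_0→∞
   = 0.35 × 25 / 228 = 0.0383772 L/hr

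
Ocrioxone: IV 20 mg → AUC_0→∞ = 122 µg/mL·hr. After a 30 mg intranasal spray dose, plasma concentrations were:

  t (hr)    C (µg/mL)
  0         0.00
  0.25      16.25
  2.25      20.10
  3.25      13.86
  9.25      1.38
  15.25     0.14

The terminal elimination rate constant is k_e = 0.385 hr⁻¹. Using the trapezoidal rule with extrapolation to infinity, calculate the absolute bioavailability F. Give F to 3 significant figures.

Trapezoidal AUC_0→15.25 (intranasal spray):
  [0→0.25]: (0.00+16.25)/2 × 0.25 = 2.03125
  [0.25→2.25]: (16.25+20.10)/2 × 2 = 36.35
  [2.25→3.25]: (20.10+13.86)/2 × 1 = 16.98
  [3.25→9.25]: (13.86+1.38)/2 × 6 = 45.72
  [9.25→15.25]: (1.38+0.14)/2 × 6 = 4.56
  Sum = 105.64125 µg/mL·hr
Tail: C_last/k_e = 0.14/0.385 = 0.364
AUC_0→∞ (intranasal spray) = 105.64125 + 0.364 = 106.00525 µg/mL·hr
F = (AUC_ev/D_ev)/(AUC_iv/D_iv) = (106.00525/30)/(122/20) = 3.53351/6.1 = 0.5793

F = 0.579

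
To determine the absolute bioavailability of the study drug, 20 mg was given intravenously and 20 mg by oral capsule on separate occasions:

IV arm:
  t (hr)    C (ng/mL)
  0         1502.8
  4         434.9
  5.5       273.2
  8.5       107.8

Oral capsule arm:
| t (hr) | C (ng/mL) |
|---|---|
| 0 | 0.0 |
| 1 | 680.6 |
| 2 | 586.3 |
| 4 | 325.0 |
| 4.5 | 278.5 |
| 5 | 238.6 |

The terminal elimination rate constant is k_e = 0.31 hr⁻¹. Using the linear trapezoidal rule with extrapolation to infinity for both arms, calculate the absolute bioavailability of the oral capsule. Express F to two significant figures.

Trapezoidal AUC_0→8.5 (IV):
  [0→4]: (1502.8+434.9)/2 × 4 = 3875.4
  [4→5.5]: (434.9+273.2)/2 × 1.5 = 531.075
  [5.5→8.5]: (273.2+107.8)/2 × 3 = 571.5
  Sum = 4977.975 ng/mL·hr
IV tail: 107.8/0.31 = 347.742; AUC_iv,0→∞ = 4977.975 + 347.742 = 5325.717 ng/mL·hr
Trapezoidal AUC_0→5 (oral capsule):
  [0→1]: (0.0+680.6)/2 × 1 = 340.3
  [1→2]: (680.6+586.3)/2 × 1 = 633.45
  [2→4]: (586.3+325.0)/2 × 2 = 911.3
  [4→4.5]: (325.0+278.5)/2 × 0.5 = 150.875
  [4.5→5]: (278.5+238.6)/2 × 0.5 = 129.275
  Sum = 2165.2 ng/mL·hr
oral capsule tail: 238.6/0.31 = 769.677; AUC_ev,0→∞ = 2165.2 + 769.677 = 2934.877 ng/mL·hr
F = (AUC_ev/D_ev)/(AUC_iv/D_iv) = (2934.877/20)/(5325.717/20) = 146.74385/266.28585 = 0.5511

F = 0.55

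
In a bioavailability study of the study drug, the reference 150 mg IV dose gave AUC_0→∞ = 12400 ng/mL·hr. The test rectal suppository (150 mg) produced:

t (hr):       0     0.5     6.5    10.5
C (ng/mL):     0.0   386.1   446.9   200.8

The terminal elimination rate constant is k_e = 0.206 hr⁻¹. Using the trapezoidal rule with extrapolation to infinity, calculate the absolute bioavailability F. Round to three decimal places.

Trapezoidal AUC_0→10.5 (rectal suppository):
  [0→0.5]: (0.0+386.1)/2 × 0.5 = 96.525
  [0.5→6.5]: (386.1+446.9)/2 × 6 = 2499.0
  [6.5→10.5]: (446.9+200.8)/2 × 4 = 1295.4
  Sum = 3890.925 ng/mL·hr
Tail: C_last/k_e = 200.8/0.206 = 974.757
AUC_0→∞ (rectal suppository) = 3890.925 + 974.757 = 4865.682 ng/mL·hr
F = (AUC_ev/D_ev)/(AUC_iv/D_iv) = (4865.682/150)/(12400/150) = 32.43788/82.6667 = 0.3924

F = 0.392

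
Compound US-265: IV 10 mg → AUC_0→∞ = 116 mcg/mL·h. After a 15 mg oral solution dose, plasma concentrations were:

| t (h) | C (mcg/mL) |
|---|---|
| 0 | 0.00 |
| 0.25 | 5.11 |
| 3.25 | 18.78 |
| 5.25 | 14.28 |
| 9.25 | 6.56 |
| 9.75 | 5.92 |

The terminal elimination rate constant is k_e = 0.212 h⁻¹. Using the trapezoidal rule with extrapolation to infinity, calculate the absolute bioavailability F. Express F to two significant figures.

F = 0.82

Trapezoidal AUC_0→9.75 (oral solution):
  [0→0.25]: (0.00+5.11)/2 × 0.25 = 0.63875
  [0.25→3.25]: (5.11+18.78)/2 × 3 = 35.835
  [3.25→5.25]: (18.78+14.28)/2 × 2 = 33.06
  [5.25→9.25]: (14.28+6.56)/2 × 4 = 41.68
  [9.25→9.75]: (6.56+5.92)/2 × 0.5 = 3.12
  Sum = 114.33375 mcg/mL·h
Tail: C_last/k_e = 5.92/0.212 = 27.925
AUC_0→∞ (oral solution) = 114.33375 + 27.925 = 142.25875 mcg/mL·h
F = (AUC_ev/D_ev)/(AUC_iv/D_iv) = (142.25875/15)/(116/10) = 9.48392/11.6 = 0.8176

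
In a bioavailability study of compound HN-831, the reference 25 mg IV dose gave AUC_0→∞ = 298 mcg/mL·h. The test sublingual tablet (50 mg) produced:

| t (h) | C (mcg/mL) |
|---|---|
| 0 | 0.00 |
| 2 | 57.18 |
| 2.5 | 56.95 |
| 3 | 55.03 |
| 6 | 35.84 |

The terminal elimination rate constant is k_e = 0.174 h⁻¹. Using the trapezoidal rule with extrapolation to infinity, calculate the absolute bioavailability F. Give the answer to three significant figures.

F = 0.765

Trapezoidal AUC_0→6 (sublingual tablet):
  [0→2]: (0.00+57.18)/2 × 2 = 57.18
  [2→2.5]: (57.18+56.95)/2 × 0.5 = 28.5325
  [2.5→3]: (56.95+55.03)/2 × 0.5 = 27.995
  [3→6]: (55.03+35.84)/2 × 3 = 136.305
  Sum = 250.0125 mcg/mL·h
Tail: C_last/k_e = 35.84/0.174 = 205.977
AUC_0→∞ (sublingual tablet) = 250.0125 + 205.977 = 455.9895 mcg/mL·h
F = (AUC_ev/D_ev)/(AUC_iv/D_iv) = (455.9895/50)/(298/25) = 9.11979/11.92 = 0.7651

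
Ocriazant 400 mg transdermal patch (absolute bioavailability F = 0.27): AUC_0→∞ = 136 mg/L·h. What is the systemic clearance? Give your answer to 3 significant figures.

CL = 0.794 L/h

CL = F × Dose / AUC_0→∞
   = 0.27 × 400 / 136 = 0.794118 L/h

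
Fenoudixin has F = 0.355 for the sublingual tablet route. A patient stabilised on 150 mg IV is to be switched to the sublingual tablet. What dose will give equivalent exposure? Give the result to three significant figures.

D_sublingual = 423 mg

For equal systemic exposure: F × D_ev = D_iv
D_ev = D_iv / F = 150 / 0.355 = 422.535 mg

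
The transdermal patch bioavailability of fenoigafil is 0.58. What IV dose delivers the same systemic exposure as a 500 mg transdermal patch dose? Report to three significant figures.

D_iv = 290 mg

Systemic exposure from an extravascular dose = F × D_ev, so the equivalent IV dose is F × D_ev.
D_iv = F × D_ev = 0.58 × 500 = 290 mg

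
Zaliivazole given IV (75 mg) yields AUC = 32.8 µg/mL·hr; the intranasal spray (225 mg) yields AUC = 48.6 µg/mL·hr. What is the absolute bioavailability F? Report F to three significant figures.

F = (AUC_ev / D_ev) / (AUC_iv / D_iv)
  = (48.6/225) / (32.8/75)
  = 0.216 / 0.437333 = 0.4939

F = 0.494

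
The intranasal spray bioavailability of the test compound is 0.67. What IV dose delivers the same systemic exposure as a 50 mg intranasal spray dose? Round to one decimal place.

Systemic exposure from an extravascular dose = F × D_ev, so the equivalent IV dose is F × D_ev.
D_iv = F × D_ev = 0.67 × 50 = 33.5 mg

D_iv = 33.5 mg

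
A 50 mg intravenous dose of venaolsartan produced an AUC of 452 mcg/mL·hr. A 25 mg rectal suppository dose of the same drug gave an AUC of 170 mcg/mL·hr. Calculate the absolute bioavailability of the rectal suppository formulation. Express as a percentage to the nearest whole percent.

F = (AUC_ev / D_ev) / (AUC_iv / D_iv)
  = (170/25) / (452/50)
  = 6.8 / 9.04 = 0.7522
  = 75.22%

F = 75%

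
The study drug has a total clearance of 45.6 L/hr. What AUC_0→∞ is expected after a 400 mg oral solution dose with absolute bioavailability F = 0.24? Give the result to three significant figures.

AUC_0→∞ = F × Dose / CL
        = 0.24 × 400 / 45.6 = 2.10526 mg/L·hr

AUC = 2.11 mg/L·hr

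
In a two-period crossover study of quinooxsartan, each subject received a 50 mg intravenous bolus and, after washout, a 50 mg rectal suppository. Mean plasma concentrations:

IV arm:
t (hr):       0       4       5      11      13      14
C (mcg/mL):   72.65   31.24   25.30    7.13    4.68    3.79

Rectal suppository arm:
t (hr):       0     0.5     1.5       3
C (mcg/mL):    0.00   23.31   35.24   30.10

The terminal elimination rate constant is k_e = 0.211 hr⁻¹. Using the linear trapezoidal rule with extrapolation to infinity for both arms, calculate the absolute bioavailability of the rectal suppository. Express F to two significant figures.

Trapezoidal AUC_0→14 (IV):
  [0→4]: (72.65+31.24)/2 × 4 = 207.78
  [4→5]: (31.24+25.30)/2 × 1 = 28.27
  [5→11]: (25.30+7.13)/2 × 6 = 97.29
  [11→13]: (7.13+4.68)/2 × 2 = 11.81
  [13→14]: (4.68+3.79)/2 × 1 = 4.235
  Sum = 349.385 mcg/mL·hr
IV tail: 3.79/0.211 = 17.962; AUC_iv,0→∞ = 349.385 + 17.962 = 367.347 mcg/mL·hr
Trapezoidal AUC_0→3 (rectal suppository):
  [0→0.5]: (0.00+23.31)/2 × 0.5 = 5.8275
  [0.5→1.5]: (23.31+35.24)/2 × 1 = 29.275
  [1.5→3]: (35.24+30.10)/2 × 1.5 = 49.005
  Sum = 84.1075 mcg/mL·hr
rectal suppository tail: 30.10/0.211 = 142.654; AUC_ev,0→∞ = 84.1075 + 142.654 = 226.7615 mcg/mL·hr
F = (AUC_ev/D_ev)/(AUC_iv/D_iv) = (226.7615/50)/(367.347/50) = 4.53523/7.34694 = 0.6173

F = 0.62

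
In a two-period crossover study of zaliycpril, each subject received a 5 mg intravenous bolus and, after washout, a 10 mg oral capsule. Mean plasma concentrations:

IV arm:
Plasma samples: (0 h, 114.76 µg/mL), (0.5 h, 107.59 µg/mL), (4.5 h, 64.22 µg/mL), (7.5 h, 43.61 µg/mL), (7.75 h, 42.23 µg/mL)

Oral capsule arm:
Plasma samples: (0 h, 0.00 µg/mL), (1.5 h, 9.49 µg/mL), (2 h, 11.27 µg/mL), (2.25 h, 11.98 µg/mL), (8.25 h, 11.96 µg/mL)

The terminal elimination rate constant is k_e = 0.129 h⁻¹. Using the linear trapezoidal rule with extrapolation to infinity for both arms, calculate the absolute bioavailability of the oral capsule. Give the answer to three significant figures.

Trapezoidal AUC_0→7.75 (IV):
  [0→0.5]: (114.76+107.59)/2 × 0.5 = 55.5875
  [0.5→4.5]: (107.59+64.22)/2 × 4 = 343.62
  [4.5→7.5]: (64.22+43.61)/2 × 3 = 161.745
  [7.5→7.75]: (43.61+42.23)/2 × 0.25 = 10.73
  Sum = 571.6825 µg/mL·h
IV tail: 42.23/0.129 = 327.364; AUC_iv,0→∞ = 571.6825 + 327.364 = 899.0465 µg/mL·h
Trapezoidal AUC_0→8.25 (oral capsule):
  [0→1.5]: (0.00+9.49)/2 × 1.5 = 7.1175
  [1.5→2]: (9.49+11.27)/2 × 0.5 = 5.19
  [2→2.25]: (11.27+11.98)/2 × 0.25 = 2.90625
  [2.25→8.25]: (11.98+11.96)/2 × 6 = 71.82
  Sum = 87.03375 µg/mL·h
oral capsule tail: 11.96/0.129 = 92.713; AUC_ev,0→∞ = 87.03375 + 92.713 = 179.74675 µg/mL·h
F = (AUC_ev/D_ev)/(AUC_iv/D_iv) = (179.74675/10)/(899.0465/5) = 17.974675/179.8093 = 0.1000

F = 0.100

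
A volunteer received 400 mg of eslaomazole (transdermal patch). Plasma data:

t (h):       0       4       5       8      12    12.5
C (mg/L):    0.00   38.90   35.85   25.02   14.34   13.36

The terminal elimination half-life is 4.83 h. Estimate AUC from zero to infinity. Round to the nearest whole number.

Trapezoidal AUC_0→12.5:
  [0→4]: (0.00+38.90)/2 × 4 = 77.8
  [4→5]: (38.90+35.85)/2 × 1 = 37.375
  [5→8]: (35.85+25.02)/2 × 3 = 91.305
  [8→12]: (25.02+14.34)/2 × 4 = 78.72
  [12→12.5]: (14.34+13.36)/2 × 0.5 = 6.925
  Sum = 292.125 mg/L·h
k_e = ln2 / t½ = 0.693147 / 4.83 = 0.1435 h^-1
Extrapolated tail: C_last / k_e = 13.36 / 0.1435 = 93.101
AUC_0→∞ = 292.125 + 93.101 = 385.226 mg/L·h

AUC = 385 mg/L·h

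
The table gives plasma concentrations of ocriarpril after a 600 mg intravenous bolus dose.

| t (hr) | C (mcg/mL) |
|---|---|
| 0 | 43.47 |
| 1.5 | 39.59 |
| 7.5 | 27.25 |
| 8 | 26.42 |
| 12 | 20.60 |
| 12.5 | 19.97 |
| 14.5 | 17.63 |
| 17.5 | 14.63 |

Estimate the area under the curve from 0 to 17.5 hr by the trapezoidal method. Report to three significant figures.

AUC = 466 mcg/mL·hr

Trapezoidal AUC_0→17.5:
  [0→1.5]: (43.47+39.59)/2 × 1.5 = 62.295
  [1.5→7.5]: (39.59+27.25)/2 × 6 = 200.52
  [7.5→8]: (27.25+26.42)/2 × 0.5 = 13.4175
  [8→12]: (26.42+20.60)/2 × 4 = 94.04
  [12→12.5]: (20.60+19.97)/2 × 0.5 = 10.1425
  [12.5→14.5]: (19.97+17.63)/2 × 2 = 37.6
  [14.5→17.5]: (17.63+14.63)/2 × 3 = 48.39
  Sum = 466.405 mcg/mL·hr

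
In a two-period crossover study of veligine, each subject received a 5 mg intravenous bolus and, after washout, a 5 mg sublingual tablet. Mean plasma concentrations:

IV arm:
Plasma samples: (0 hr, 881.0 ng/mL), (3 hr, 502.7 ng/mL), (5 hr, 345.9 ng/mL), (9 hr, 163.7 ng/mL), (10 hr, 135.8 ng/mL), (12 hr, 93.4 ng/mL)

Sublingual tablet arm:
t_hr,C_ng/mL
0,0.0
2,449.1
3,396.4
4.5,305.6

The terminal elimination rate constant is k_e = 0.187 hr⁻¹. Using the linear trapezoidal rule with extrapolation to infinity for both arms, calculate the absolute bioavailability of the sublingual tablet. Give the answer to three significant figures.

F = 0.629

Trapezoidal AUC_0→12 (IV):
  [0→3]: (881.0+502.7)/2 × 3 = 2075.55
  [3→5]: (502.7+345.9)/2 × 2 = 848.6
  [5→9]: (345.9+163.7)/2 × 4 = 1019.2
  [9→10]: (163.7+135.8)/2 × 1 = 149.75
  [10→12]: (135.8+93.4)/2 × 2 = 229.2
  Sum = 4322.3 ng/mL·hr
IV tail: 93.4/0.187 = 499.465; AUC_iv,0→∞ = 4322.3 + 499.465 = 4821.765 ng/mL·hr
Trapezoidal AUC_0→4.5 (sublingual tablet):
  [0→2]: (0.0+449.1)/2 × 2 = 449.1
  [2→3]: (449.1+396.4)/2 × 1 = 422.75
  [3→4.5]: (396.4+305.6)/2 × 1.5 = 526.5
  Sum = 1398.35 ng/mL·hr
sublingual tablet tail: 305.6/0.187 = 1634.225; AUC_ev,0→∞ = 1398.35 + 1634.225 = 3032.575 ng/mL·hr
F = (AUC_ev/D_ev)/(AUC_iv/D_iv) = (3032.575/5)/(4821.765/5) = 606.515/964.353 = 0.6289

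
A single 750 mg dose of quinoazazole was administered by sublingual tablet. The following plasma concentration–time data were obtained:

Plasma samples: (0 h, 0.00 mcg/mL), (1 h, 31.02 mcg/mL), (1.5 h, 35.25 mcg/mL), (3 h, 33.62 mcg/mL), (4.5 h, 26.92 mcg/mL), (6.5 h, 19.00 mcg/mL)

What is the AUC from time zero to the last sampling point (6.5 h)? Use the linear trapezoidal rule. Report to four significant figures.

AUC = 175.1 mcg/mL·h

Trapezoidal AUC_0→6.5:
  [0→1]: (0.00+31.02)/2 × 1 = 15.51
  [1→1.5]: (31.02+35.25)/2 × 0.5 = 16.5675
  [1.5→3]: (35.25+33.62)/2 × 1.5 = 51.6525
  [3→4.5]: (33.62+26.92)/2 × 1.5 = 45.405
  [4.5→6.5]: (26.92+19.00)/2 × 2 = 45.92
  Sum = 175.055 mcg/mL·h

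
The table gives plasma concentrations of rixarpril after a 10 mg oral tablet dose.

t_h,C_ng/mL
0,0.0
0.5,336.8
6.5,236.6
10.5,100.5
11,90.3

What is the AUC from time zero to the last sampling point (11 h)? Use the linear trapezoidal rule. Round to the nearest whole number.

AUC = 2526 ng/mL·h

Trapezoidal AUC_0→11:
  [0→0.5]: (0.0+336.8)/2 × 0.5 = 84.2
  [0.5→6.5]: (336.8+236.6)/2 × 6 = 1720.2
  [6.5→10.5]: (236.6+100.5)/2 × 4 = 674.2
  [10.5→11]: (100.5+90.3)/2 × 0.5 = 47.7
  Sum = 2526.3 ng/mL·h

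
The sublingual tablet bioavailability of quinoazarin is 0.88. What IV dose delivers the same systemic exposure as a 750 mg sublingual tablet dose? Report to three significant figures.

D_iv = 660 mg

Systemic exposure from an extravascular dose = F × D_ev, so the equivalent IV dose is F × D_ev.
D_iv = F × D_ev = 0.88 × 750 = 660 mg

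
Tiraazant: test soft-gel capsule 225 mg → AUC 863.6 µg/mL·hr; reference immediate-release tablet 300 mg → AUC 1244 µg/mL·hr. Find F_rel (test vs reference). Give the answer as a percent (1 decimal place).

F_rel = (AUC_test/D_test) / (AUC_ref/D_ref)
      = (863.6/225) / (1244/300)
      = 3.83822 / 4.14667 = 0.9256 = 92.56%

F_rel = 92.6%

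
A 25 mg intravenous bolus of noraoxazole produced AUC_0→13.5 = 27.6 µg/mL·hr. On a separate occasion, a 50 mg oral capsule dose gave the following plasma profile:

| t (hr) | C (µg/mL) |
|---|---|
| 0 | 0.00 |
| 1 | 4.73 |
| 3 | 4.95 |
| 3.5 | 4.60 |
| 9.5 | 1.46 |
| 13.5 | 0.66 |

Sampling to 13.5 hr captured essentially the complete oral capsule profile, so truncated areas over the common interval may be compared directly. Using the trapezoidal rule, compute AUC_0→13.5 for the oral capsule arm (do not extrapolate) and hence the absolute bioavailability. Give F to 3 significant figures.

F = 0.668

Trapezoidal AUC_0→13.5 (oral capsule):
  [0→1]: (0.00+4.73)/2 × 1 = 2.365
  [1→3]: (4.73+4.95)/2 × 2 = 9.68
  [3→3.5]: (4.95+4.60)/2 × 0.5 = 2.3875
  [3.5→9.5]: (4.60+1.46)/2 × 6 = 18.18
  [9.5→13.5]: (1.46+0.66)/2 × 4 = 4.24
  Sum = 36.8525 µg/mL·hr
F = (AUC_ev/D_ev)/(AUC_iv/D_iv) = (36.8525/50)/(27.6/25) = 0.73705/1.104 = 0.6676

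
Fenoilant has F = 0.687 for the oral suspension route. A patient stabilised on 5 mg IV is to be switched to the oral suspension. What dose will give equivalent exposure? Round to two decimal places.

D_oral = 7.28 mg

For equal systemic exposure: F × D_ev = D_iv
D_ev = D_iv / F = 5 / 0.687 = 7.27802 mg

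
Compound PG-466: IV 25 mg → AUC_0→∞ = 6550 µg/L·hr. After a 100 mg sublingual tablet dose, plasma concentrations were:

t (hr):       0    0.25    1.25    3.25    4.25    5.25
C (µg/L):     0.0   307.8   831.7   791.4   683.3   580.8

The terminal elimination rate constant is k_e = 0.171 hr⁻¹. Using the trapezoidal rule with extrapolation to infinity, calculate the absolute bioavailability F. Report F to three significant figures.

F = 0.267

Trapezoidal AUC_0→5.25 (sublingual tablet):
  [0→0.25]: (0.0+307.8)/2 × 0.25 = 38.475
  [0.25→1.25]: (307.8+831.7)/2 × 1 = 569.75
  [1.25→3.25]: (831.7+791.4)/2 × 2 = 1623.1
  [3.25→4.25]: (791.4+683.3)/2 × 1 = 737.35
  [4.25→5.25]: (683.3+580.8)/2 × 1 = 632.05
  Sum = 3600.725 µg/L·hr
Tail: C_last/k_e = 580.8/0.171 = 3396.491
AUC_0→∞ (sublingual tablet) = 3600.725 + 3396.491 = 6997.216 µg/L·hr
F = (AUC_ev/D_ev)/(AUC_iv/D_iv) = (6997.216/100)/(6550/25) = 69.97216/262 = 0.2671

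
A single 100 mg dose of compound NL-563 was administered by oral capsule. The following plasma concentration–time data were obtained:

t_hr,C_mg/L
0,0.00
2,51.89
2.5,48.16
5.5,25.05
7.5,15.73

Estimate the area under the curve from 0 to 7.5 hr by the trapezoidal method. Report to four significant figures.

Trapezoidal AUC_0→7.5:
  [0→2]: (0.00+51.89)/2 × 2 = 51.89
  [2→2.5]: (51.89+48.16)/2 × 0.5 = 25.0125
  [2.5→5.5]: (48.16+25.05)/2 × 3 = 109.815
  [5.5→7.5]: (25.05+15.73)/2 × 2 = 40.78
  Sum = 227.4975 mg/L·hr

AUC = 227.5 mg/L·hr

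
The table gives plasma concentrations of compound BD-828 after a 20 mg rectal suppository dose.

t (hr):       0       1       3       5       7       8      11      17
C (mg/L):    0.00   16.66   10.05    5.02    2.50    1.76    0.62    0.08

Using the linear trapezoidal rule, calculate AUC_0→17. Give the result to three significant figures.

Trapezoidal AUC_0→17:
  [0→1]: (0.00+16.66)/2 × 1 = 8.33
  [1→3]: (16.66+10.05)/2 × 2 = 26.71
  [3→5]: (10.05+5.02)/2 × 2 = 15.07
  [5→7]: (5.02+2.50)/2 × 2 = 7.52
  [7→8]: (2.50+1.76)/2 × 1 = 2.13
  [8→11]: (1.76+0.62)/2 × 3 = 3.57
  [11→17]: (0.62+0.08)/2 × 6 = 2.1
  Sum = 65.43 mg/L·hr

AUC = 65.4 mg/L·hr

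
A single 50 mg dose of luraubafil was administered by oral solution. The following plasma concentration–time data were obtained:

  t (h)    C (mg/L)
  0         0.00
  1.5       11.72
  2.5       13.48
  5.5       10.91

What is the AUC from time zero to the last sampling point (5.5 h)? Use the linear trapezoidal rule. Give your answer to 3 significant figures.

AUC = 58.0 mg/L·h

Trapezoidal AUC_0→5.5:
  [0→1.5]: (0.00+11.72)/2 × 1.5 = 8.79
  [1.5→2.5]: (11.72+13.48)/2 × 1 = 12.6
  [2.5→5.5]: (13.48+10.91)/2 × 3 = 36.585
  Sum = 57.975 mg/L·h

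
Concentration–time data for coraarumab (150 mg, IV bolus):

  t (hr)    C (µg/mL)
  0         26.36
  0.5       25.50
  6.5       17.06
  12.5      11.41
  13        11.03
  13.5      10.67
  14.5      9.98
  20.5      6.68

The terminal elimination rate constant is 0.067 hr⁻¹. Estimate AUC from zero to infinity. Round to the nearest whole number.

Trapezoidal AUC_0→20.5:
  [0→0.5]: (26.36+25.50)/2 × 0.5 = 12.965
  [0.5→6.5]: (25.50+17.06)/2 × 6 = 127.68
  [6.5→12.5]: (17.06+11.41)/2 × 6 = 85.41
  [12.5→13]: (11.41+11.03)/2 × 0.5 = 5.61
  [13→13.5]: (11.03+10.67)/2 × 0.5 = 5.425
  [13.5→14.5]: (10.67+9.98)/2 × 1 = 10.325
  [14.5→20.5]: (9.98+6.68)/2 × 6 = 49.98
  Sum = 297.395 µg/mL·hr
Extrapolated tail: C_last / k_e = 6.68 / 0.067 = 99.701
AUC_0→∞ = 297.395 + 99.701 = 397.096 µg/mL·hr

AUC = 397 µg/mL·hr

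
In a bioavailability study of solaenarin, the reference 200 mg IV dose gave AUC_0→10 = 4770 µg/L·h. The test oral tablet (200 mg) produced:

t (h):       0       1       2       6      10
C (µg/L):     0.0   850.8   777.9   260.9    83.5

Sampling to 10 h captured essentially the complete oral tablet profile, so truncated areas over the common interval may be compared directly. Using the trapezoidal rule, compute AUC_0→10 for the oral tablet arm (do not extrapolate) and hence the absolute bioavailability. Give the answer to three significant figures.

F = 0.840

Trapezoidal AUC_0→10 (oral tablet):
  [0→1]: (0.0+850.8)/2 × 1 = 425.4
  [1→2]: (850.8+777.9)/2 × 1 = 814.35
  [2→6]: (777.9+260.9)/2 × 4 = 2077.6
  [6→10]: (260.9+83.5)/2 × 4 = 688.8
  Sum = 4006.15 µg/L·h
F = (AUC_ev/D_ev)/(AUC_iv/D_iv) = (4006.15/200)/(4770/200) = 20.03075/23.85 = 0.8399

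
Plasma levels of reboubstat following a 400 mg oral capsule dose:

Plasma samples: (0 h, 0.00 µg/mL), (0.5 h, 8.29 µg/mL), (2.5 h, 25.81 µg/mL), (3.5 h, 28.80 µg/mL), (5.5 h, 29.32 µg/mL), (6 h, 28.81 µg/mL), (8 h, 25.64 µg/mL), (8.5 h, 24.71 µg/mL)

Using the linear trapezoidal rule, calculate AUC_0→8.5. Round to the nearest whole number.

Trapezoidal AUC_0→8.5:
  [0→0.5]: (0.00+8.29)/2 × 0.5 = 2.0725
  [0.5→2.5]: (8.29+25.81)/2 × 2 = 34.1
  [2.5→3.5]: (25.81+28.80)/2 × 1 = 27.305
  [3.5→5.5]: (28.80+29.32)/2 × 2 = 58.12
  [5.5→6]: (29.32+28.81)/2 × 0.5 = 14.5325
  [6→8]: (28.81+25.64)/2 × 2 = 54.45
  [8→8.5]: (25.64+24.71)/2 × 0.5 = 12.5875
  Sum = 203.1675 µg/mL·h

AUC = 203 µg/mL·h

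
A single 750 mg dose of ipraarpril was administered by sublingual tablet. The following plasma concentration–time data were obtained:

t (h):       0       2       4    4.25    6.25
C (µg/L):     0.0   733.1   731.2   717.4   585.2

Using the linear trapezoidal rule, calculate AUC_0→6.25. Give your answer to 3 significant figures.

Trapezoidal AUC_0→6.25:
  [0→2]: (0.0+733.1)/2 × 2 = 733.1
  [2→4]: (733.1+731.2)/2 × 2 = 1464.3
  [4→4.25]: (731.2+717.4)/2 × 0.25 = 181.075
  [4.25→6.25]: (717.4+585.2)/2 × 2 = 1302.6
  Sum = 3681.075 µg/L·h

AUC = 3680 µg/L·h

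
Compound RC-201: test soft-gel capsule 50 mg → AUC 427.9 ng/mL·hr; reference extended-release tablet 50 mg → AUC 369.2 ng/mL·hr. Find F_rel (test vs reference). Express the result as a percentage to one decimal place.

F_rel = 115.9%

F_rel = (AUC_test/D_test) / (AUC_ref/D_ref)
      = (427.9/50) / (369.2/50)
      = 8.558 / 7.384 = 1.1590 = 115.90%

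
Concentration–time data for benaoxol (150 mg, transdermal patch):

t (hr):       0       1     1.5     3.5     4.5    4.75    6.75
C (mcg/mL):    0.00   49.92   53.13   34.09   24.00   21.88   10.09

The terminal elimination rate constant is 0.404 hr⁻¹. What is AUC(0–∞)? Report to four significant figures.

Trapezoidal AUC_0→6.75:
  [0→1]: (0.00+49.92)/2 × 1 = 24.96
  [1→1.5]: (49.92+53.13)/2 × 0.5 = 25.7625
  [1.5→3.5]: (53.13+34.09)/2 × 2 = 87.22
  [3.5→4.5]: (34.09+24.00)/2 × 1 = 29.045
  [4.5→4.75]: (24.00+21.88)/2 × 0.25 = 5.735
  [4.75→6.75]: (21.88+10.09)/2 × 2 = 31.97
  Sum = 204.6925 mcg/mL·hr
Extrapolated tail: C_last / k_e = 10.09 / 0.404 = 24.975
AUC_0→∞ = 204.6925 + 24.975 = 229.6675 mcg/mL·hr

AUC = 229.7 mcg/mL·hr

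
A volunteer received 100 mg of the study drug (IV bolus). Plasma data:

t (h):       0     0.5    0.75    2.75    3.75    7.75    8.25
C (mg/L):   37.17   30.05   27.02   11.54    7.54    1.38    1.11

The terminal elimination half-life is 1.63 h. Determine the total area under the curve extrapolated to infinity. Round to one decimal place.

Trapezoidal AUC_0→8.25:
  [0→0.5]: (37.17+30.05)/2 × 0.5 = 16.805
  [0.5→0.75]: (30.05+27.02)/2 × 0.25 = 7.13375
  [0.75→2.75]: (27.02+11.54)/2 × 2 = 38.56
  [2.75→3.75]: (11.54+7.54)/2 × 1 = 9.54
  [3.75→7.75]: (7.54+1.38)/2 × 4 = 17.84
  [7.75→8.25]: (1.38+1.11)/2 × 0.5 = 0.6225
  Sum = 90.50125 mg/L·h
k_e = ln2 / t½ = 0.693147 / 1.63 = 0.4252 h^-1
Extrapolated tail: C_last / k_e = 1.11 / 0.4252 = 2.611
AUC_0→∞ = 90.50125 + 2.611 = 93.11225 mg/L·h

AUC = 93.1 mg/L·h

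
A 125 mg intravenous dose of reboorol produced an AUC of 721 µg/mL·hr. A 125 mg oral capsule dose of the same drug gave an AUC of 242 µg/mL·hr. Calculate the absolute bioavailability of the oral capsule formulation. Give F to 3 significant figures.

F = 0.336

F = (AUC_ev / D_ev) / (AUC_iv / D_iv)
  = (242/125) / (721/125)
  = 1.936 / 5.768 = 0.3356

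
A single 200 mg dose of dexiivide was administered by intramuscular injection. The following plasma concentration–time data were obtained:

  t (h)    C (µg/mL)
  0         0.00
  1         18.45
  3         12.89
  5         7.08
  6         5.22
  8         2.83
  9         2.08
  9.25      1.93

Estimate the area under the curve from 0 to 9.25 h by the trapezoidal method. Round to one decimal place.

AUC = 77.7 µg/mL·h

Trapezoidal AUC_0→9.25:
  [0→1]: (0.00+18.45)/2 × 1 = 9.225
  [1→3]: (18.45+12.89)/2 × 2 = 31.34
  [3→5]: (12.89+7.08)/2 × 2 = 19.97
  [5→6]: (7.08+5.22)/2 × 1 = 6.15
  [6→8]: (5.22+2.83)/2 × 2 = 8.05
  [8→9]: (2.83+2.08)/2 × 1 = 2.455
  [9→9.25]: (2.08+1.93)/2 × 0.25 = 0.50125
  Sum = 77.69125 µg/mL·h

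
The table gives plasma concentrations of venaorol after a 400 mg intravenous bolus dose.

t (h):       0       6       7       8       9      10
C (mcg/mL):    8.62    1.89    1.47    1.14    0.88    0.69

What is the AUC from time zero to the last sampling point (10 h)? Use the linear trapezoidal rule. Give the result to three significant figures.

Trapezoidal AUC_0→10:
  [0→6]: (8.62+1.89)/2 × 6 = 31.53
  [6→7]: (1.89+1.47)/2 × 1 = 1.68
  [7→8]: (1.47+1.14)/2 × 1 = 1.305
  [8→9]: (1.14+0.88)/2 × 1 = 1.01
  [9→10]: (0.88+0.69)/2 × 1 = 0.785
  Sum = 36.31 mcg/mL·h

AUC = 36.3 mcg/mL·h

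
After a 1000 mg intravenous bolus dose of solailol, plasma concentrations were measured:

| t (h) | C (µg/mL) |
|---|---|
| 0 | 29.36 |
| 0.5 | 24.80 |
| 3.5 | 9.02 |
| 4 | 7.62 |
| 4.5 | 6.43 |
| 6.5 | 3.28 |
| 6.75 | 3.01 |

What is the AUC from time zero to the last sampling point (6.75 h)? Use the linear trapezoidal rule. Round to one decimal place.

Trapezoidal AUC_0→6.75:
  [0→0.5]: (29.36+24.80)/2 × 0.5 = 13.54
  [0.5→3.5]: (24.80+9.02)/2 × 3 = 50.73
  [3.5→4]: (9.02+7.62)/2 × 0.5 = 4.16
  [4→4.5]: (7.62+6.43)/2 × 0.5 = 3.5125
  [4.5→6.5]: (6.43+3.28)/2 × 2 = 9.71
  [6.5→6.75]: (3.28+3.01)/2 × 0.25 = 0.78625
  Sum = 82.43875 µg/mL·h

AUC = 82.4 µg/mL·h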